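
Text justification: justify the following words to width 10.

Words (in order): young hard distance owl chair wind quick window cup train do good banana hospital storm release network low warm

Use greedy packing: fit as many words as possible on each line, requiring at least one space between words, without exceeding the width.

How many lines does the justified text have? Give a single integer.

Answer: 13

Derivation:
Line 1: ['young', 'hard'] (min_width=10, slack=0)
Line 2: ['distance'] (min_width=8, slack=2)
Line 3: ['owl', 'chair'] (min_width=9, slack=1)
Line 4: ['wind', 'quick'] (min_width=10, slack=0)
Line 5: ['window', 'cup'] (min_width=10, slack=0)
Line 6: ['train', 'do'] (min_width=8, slack=2)
Line 7: ['good'] (min_width=4, slack=6)
Line 8: ['banana'] (min_width=6, slack=4)
Line 9: ['hospital'] (min_width=8, slack=2)
Line 10: ['storm'] (min_width=5, slack=5)
Line 11: ['release'] (min_width=7, slack=3)
Line 12: ['network'] (min_width=7, slack=3)
Line 13: ['low', 'warm'] (min_width=8, slack=2)
Total lines: 13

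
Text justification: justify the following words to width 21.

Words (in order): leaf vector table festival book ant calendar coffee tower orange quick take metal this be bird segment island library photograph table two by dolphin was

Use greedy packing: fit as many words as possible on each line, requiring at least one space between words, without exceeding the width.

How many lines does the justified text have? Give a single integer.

Answer: 9

Derivation:
Line 1: ['leaf', 'vector', 'table'] (min_width=17, slack=4)
Line 2: ['festival', 'book', 'ant'] (min_width=17, slack=4)
Line 3: ['calendar', 'coffee', 'tower'] (min_width=21, slack=0)
Line 4: ['orange', 'quick', 'take'] (min_width=17, slack=4)
Line 5: ['metal', 'this', 'be', 'bird'] (min_width=18, slack=3)
Line 6: ['segment', 'island'] (min_width=14, slack=7)
Line 7: ['library', 'photograph'] (min_width=18, slack=3)
Line 8: ['table', 'two', 'by', 'dolphin'] (min_width=20, slack=1)
Line 9: ['was'] (min_width=3, slack=18)
Total lines: 9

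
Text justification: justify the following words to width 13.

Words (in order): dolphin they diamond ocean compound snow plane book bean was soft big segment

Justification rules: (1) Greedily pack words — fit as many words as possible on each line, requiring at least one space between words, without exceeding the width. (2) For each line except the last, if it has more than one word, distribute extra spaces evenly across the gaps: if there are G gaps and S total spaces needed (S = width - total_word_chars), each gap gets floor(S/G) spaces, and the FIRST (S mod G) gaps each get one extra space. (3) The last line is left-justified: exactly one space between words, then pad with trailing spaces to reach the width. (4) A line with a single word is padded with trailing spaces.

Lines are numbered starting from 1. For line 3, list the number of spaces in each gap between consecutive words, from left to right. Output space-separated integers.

Line 1: ['dolphin', 'they'] (min_width=12, slack=1)
Line 2: ['diamond', 'ocean'] (min_width=13, slack=0)
Line 3: ['compound', 'snow'] (min_width=13, slack=0)
Line 4: ['plane', 'book'] (min_width=10, slack=3)
Line 5: ['bean', 'was', 'soft'] (min_width=13, slack=0)
Line 6: ['big', 'segment'] (min_width=11, slack=2)

Answer: 1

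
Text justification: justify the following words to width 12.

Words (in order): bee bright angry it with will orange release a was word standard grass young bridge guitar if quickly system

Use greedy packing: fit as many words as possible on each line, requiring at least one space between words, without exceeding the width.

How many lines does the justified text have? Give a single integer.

Answer: 12

Derivation:
Line 1: ['bee', 'bright'] (min_width=10, slack=2)
Line 2: ['angry', 'it'] (min_width=8, slack=4)
Line 3: ['with', 'will'] (min_width=9, slack=3)
Line 4: ['orange'] (min_width=6, slack=6)
Line 5: ['release', 'a'] (min_width=9, slack=3)
Line 6: ['was', 'word'] (min_width=8, slack=4)
Line 7: ['standard'] (min_width=8, slack=4)
Line 8: ['grass', 'young'] (min_width=11, slack=1)
Line 9: ['bridge'] (min_width=6, slack=6)
Line 10: ['guitar', 'if'] (min_width=9, slack=3)
Line 11: ['quickly'] (min_width=7, slack=5)
Line 12: ['system'] (min_width=6, slack=6)
Total lines: 12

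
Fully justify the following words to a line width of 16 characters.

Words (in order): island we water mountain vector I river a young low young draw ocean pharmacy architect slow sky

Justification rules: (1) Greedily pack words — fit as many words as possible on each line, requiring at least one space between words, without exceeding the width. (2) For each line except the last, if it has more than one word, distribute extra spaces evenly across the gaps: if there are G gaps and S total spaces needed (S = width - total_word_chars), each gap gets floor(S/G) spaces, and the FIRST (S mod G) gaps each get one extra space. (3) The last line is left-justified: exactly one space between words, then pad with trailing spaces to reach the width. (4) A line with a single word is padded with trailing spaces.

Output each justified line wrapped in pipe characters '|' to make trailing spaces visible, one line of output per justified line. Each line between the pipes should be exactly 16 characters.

Line 1: ['island', 'we', 'water'] (min_width=15, slack=1)
Line 2: ['mountain', 'vector'] (min_width=15, slack=1)
Line 3: ['I', 'river', 'a', 'young'] (min_width=15, slack=1)
Line 4: ['low', 'young', 'draw'] (min_width=14, slack=2)
Line 5: ['ocean', 'pharmacy'] (min_width=14, slack=2)
Line 6: ['architect', 'slow'] (min_width=14, slack=2)
Line 7: ['sky'] (min_width=3, slack=13)

Answer: |island  we water|
|mountain  vector|
|I  river a young|
|low  young  draw|
|ocean   pharmacy|
|architect   slow|
|sky             |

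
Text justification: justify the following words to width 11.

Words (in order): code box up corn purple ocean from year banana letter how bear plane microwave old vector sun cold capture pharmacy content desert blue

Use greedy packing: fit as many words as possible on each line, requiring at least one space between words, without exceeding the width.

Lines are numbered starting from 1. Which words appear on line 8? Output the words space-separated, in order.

Answer: old vector

Derivation:
Line 1: ['code', 'box', 'up'] (min_width=11, slack=0)
Line 2: ['corn', 'purple'] (min_width=11, slack=0)
Line 3: ['ocean', 'from'] (min_width=10, slack=1)
Line 4: ['year', 'banana'] (min_width=11, slack=0)
Line 5: ['letter', 'how'] (min_width=10, slack=1)
Line 6: ['bear', 'plane'] (min_width=10, slack=1)
Line 7: ['microwave'] (min_width=9, slack=2)
Line 8: ['old', 'vector'] (min_width=10, slack=1)
Line 9: ['sun', 'cold'] (min_width=8, slack=3)
Line 10: ['capture'] (min_width=7, slack=4)
Line 11: ['pharmacy'] (min_width=8, slack=3)
Line 12: ['content'] (min_width=7, slack=4)
Line 13: ['desert', 'blue'] (min_width=11, slack=0)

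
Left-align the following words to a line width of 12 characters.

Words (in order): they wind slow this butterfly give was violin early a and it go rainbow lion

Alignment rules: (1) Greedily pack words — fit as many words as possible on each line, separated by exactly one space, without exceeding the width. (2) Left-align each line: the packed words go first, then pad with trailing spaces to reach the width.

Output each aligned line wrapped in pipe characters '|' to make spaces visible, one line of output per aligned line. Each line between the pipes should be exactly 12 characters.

Answer: |they wind   |
|slow this   |
|butterfly   |
|give was    |
|violin early|
|a and it go |
|rainbow lion|

Derivation:
Line 1: ['they', 'wind'] (min_width=9, slack=3)
Line 2: ['slow', 'this'] (min_width=9, slack=3)
Line 3: ['butterfly'] (min_width=9, slack=3)
Line 4: ['give', 'was'] (min_width=8, slack=4)
Line 5: ['violin', 'early'] (min_width=12, slack=0)
Line 6: ['a', 'and', 'it', 'go'] (min_width=11, slack=1)
Line 7: ['rainbow', 'lion'] (min_width=12, slack=0)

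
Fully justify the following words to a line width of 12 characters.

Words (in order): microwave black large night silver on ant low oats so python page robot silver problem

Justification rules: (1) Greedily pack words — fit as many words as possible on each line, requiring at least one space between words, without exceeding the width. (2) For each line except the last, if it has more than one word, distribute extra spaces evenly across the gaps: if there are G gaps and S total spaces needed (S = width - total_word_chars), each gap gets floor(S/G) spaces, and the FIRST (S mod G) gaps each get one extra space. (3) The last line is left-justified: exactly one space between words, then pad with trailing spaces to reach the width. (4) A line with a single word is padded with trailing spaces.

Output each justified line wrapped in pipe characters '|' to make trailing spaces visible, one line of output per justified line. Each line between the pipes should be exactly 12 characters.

Answer: |microwave   |
|black  large|
|night silver|
|on  ant  low|
|oats      so|
|python  page|
|robot silver|
|problem     |

Derivation:
Line 1: ['microwave'] (min_width=9, slack=3)
Line 2: ['black', 'large'] (min_width=11, slack=1)
Line 3: ['night', 'silver'] (min_width=12, slack=0)
Line 4: ['on', 'ant', 'low'] (min_width=10, slack=2)
Line 5: ['oats', 'so'] (min_width=7, slack=5)
Line 6: ['python', 'page'] (min_width=11, slack=1)
Line 7: ['robot', 'silver'] (min_width=12, slack=0)
Line 8: ['problem'] (min_width=7, slack=5)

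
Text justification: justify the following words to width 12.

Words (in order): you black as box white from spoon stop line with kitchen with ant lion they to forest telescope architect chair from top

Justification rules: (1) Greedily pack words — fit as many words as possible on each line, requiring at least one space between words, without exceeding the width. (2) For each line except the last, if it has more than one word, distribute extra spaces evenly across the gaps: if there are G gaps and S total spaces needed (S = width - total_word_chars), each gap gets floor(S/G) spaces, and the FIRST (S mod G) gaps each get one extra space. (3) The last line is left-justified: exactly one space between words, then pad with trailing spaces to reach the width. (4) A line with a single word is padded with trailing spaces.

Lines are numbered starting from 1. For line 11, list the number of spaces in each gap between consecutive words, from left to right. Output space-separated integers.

Line 1: ['you', 'black', 'as'] (min_width=12, slack=0)
Line 2: ['box', 'white'] (min_width=9, slack=3)
Line 3: ['from', 'spoon'] (min_width=10, slack=2)
Line 4: ['stop', 'line'] (min_width=9, slack=3)
Line 5: ['with', 'kitchen'] (min_width=12, slack=0)
Line 6: ['with', 'ant'] (min_width=8, slack=4)
Line 7: ['lion', 'they', 'to'] (min_width=12, slack=0)
Line 8: ['forest'] (min_width=6, slack=6)
Line 9: ['telescope'] (min_width=9, slack=3)
Line 10: ['architect'] (min_width=9, slack=3)
Line 11: ['chair', 'from'] (min_width=10, slack=2)
Line 12: ['top'] (min_width=3, slack=9)

Answer: 3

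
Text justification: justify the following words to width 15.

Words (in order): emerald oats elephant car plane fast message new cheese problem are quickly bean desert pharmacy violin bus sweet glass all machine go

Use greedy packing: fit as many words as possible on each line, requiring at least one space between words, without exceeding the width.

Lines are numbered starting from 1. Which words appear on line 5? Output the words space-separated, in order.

Line 1: ['emerald', 'oats'] (min_width=12, slack=3)
Line 2: ['elephant', 'car'] (min_width=12, slack=3)
Line 3: ['plane', 'fast'] (min_width=10, slack=5)
Line 4: ['message', 'new'] (min_width=11, slack=4)
Line 5: ['cheese', 'problem'] (min_width=14, slack=1)
Line 6: ['are', 'quickly'] (min_width=11, slack=4)
Line 7: ['bean', 'desert'] (min_width=11, slack=4)
Line 8: ['pharmacy', 'violin'] (min_width=15, slack=0)
Line 9: ['bus', 'sweet', 'glass'] (min_width=15, slack=0)
Line 10: ['all', 'machine', 'go'] (min_width=14, slack=1)

Answer: cheese problem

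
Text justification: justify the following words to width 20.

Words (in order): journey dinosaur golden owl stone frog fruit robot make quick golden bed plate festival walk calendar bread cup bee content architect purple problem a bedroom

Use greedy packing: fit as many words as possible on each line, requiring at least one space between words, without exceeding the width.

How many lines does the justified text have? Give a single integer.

Answer: 9

Derivation:
Line 1: ['journey', 'dinosaur'] (min_width=16, slack=4)
Line 2: ['golden', 'owl', 'stone'] (min_width=16, slack=4)
Line 3: ['frog', 'fruit', 'robot'] (min_width=16, slack=4)
Line 4: ['make', 'quick', 'golden'] (min_width=17, slack=3)
Line 5: ['bed', 'plate', 'festival'] (min_width=18, slack=2)
Line 6: ['walk', 'calendar', 'bread'] (min_width=19, slack=1)
Line 7: ['cup', 'bee', 'content'] (min_width=15, slack=5)
Line 8: ['architect', 'purple'] (min_width=16, slack=4)
Line 9: ['problem', 'a', 'bedroom'] (min_width=17, slack=3)
Total lines: 9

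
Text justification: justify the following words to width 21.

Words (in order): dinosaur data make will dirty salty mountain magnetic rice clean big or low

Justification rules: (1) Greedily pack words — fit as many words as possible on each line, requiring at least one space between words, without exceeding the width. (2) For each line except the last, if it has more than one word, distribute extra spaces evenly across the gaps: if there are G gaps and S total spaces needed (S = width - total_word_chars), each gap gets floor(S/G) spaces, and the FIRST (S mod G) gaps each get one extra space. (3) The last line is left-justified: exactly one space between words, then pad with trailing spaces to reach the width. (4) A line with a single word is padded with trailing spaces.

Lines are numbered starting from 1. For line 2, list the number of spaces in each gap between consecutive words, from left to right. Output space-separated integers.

Line 1: ['dinosaur', 'data', 'make'] (min_width=18, slack=3)
Line 2: ['will', 'dirty', 'salty'] (min_width=16, slack=5)
Line 3: ['mountain', 'magnetic'] (min_width=17, slack=4)
Line 4: ['rice', 'clean', 'big', 'or', 'low'] (min_width=21, slack=0)

Answer: 4 3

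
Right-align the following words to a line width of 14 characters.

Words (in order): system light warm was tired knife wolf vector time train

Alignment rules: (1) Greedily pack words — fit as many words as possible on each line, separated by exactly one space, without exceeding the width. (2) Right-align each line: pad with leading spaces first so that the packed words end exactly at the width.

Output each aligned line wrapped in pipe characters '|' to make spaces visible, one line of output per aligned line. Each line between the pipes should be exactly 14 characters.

Answer: |  system light|
|warm was tired|
|    knife wolf|
|   vector time|
|         train|

Derivation:
Line 1: ['system', 'light'] (min_width=12, slack=2)
Line 2: ['warm', 'was', 'tired'] (min_width=14, slack=0)
Line 3: ['knife', 'wolf'] (min_width=10, slack=4)
Line 4: ['vector', 'time'] (min_width=11, slack=3)
Line 5: ['train'] (min_width=5, slack=9)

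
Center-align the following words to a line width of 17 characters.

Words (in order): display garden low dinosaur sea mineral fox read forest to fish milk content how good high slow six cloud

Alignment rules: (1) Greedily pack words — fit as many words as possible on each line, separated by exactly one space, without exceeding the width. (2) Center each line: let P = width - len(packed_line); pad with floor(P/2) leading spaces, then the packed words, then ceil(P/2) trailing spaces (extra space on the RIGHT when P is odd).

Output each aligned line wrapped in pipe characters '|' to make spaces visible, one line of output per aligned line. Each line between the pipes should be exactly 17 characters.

Answer: | display garden  |
|low dinosaur sea |
|mineral fox read |
| forest to fish  |
|milk content how |
| good high slow  |
|    six cloud    |

Derivation:
Line 1: ['display', 'garden'] (min_width=14, slack=3)
Line 2: ['low', 'dinosaur', 'sea'] (min_width=16, slack=1)
Line 3: ['mineral', 'fox', 'read'] (min_width=16, slack=1)
Line 4: ['forest', 'to', 'fish'] (min_width=14, slack=3)
Line 5: ['milk', 'content', 'how'] (min_width=16, slack=1)
Line 6: ['good', 'high', 'slow'] (min_width=14, slack=3)
Line 7: ['six', 'cloud'] (min_width=9, slack=8)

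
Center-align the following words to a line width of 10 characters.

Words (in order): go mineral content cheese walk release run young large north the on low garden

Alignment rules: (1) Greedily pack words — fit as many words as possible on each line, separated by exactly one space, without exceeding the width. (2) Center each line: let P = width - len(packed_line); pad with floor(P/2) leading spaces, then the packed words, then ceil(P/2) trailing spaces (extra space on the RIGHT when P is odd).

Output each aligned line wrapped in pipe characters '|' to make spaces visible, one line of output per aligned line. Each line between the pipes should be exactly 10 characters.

Answer: |go mineral|
| content  |
|  cheese  |
|   walk   |
| release  |
|run young |
|  large   |
|north the |
|  on low  |
|  garden  |

Derivation:
Line 1: ['go', 'mineral'] (min_width=10, slack=0)
Line 2: ['content'] (min_width=7, slack=3)
Line 3: ['cheese'] (min_width=6, slack=4)
Line 4: ['walk'] (min_width=4, slack=6)
Line 5: ['release'] (min_width=7, slack=3)
Line 6: ['run', 'young'] (min_width=9, slack=1)
Line 7: ['large'] (min_width=5, slack=5)
Line 8: ['north', 'the'] (min_width=9, slack=1)
Line 9: ['on', 'low'] (min_width=6, slack=4)
Line 10: ['garden'] (min_width=6, slack=4)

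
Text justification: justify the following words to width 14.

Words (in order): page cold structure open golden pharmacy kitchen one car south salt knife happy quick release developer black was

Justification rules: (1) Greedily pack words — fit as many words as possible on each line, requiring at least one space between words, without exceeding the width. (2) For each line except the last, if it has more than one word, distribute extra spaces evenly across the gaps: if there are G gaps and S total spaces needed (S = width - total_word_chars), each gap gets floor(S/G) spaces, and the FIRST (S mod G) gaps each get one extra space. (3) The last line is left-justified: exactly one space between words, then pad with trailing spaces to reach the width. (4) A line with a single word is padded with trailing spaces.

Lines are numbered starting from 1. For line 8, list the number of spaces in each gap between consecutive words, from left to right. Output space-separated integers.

Answer: 2

Derivation:
Line 1: ['page', 'cold'] (min_width=9, slack=5)
Line 2: ['structure', 'open'] (min_width=14, slack=0)
Line 3: ['golden'] (min_width=6, slack=8)
Line 4: ['pharmacy'] (min_width=8, slack=6)
Line 5: ['kitchen', 'one'] (min_width=11, slack=3)
Line 6: ['car', 'south', 'salt'] (min_width=14, slack=0)
Line 7: ['knife', 'happy'] (min_width=11, slack=3)
Line 8: ['quick', 'release'] (min_width=13, slack=1)
Line 9: ['developer'] (min_width=9, slack=5)
Line 10: ['black', 'was'] (min_width=9, slack=5)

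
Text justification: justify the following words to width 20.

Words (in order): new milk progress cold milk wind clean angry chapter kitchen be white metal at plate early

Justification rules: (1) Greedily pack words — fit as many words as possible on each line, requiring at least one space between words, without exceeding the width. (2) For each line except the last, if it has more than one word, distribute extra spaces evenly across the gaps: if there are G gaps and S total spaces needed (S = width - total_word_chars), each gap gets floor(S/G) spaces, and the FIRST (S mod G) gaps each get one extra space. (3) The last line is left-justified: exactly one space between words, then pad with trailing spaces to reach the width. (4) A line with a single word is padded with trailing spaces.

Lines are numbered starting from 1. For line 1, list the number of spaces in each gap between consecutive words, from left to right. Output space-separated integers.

Line 1: ['new', 'milk', 'progress'] (min_width=17, slack=3)
Line 2: ['cold', 'milk', 'wind', 'clean'] (min_width=20, slack=0)
Line 3: ['angry', 'chapter'] (min_width=13, slack=7)
Line 4: ['kitchen', 'be', 'white'] (min_width=16, slack=4)
Line 5: ['metal', 'at', 'plate', 'early'] (min_width=20, slack=0)

Answer: 3 2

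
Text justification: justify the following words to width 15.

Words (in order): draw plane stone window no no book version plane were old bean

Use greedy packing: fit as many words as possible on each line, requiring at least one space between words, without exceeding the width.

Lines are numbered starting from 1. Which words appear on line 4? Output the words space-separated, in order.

Answer: plane were old

Derivation:
Line 1: ['draw', 'plane'] (min_width=10, slack=5)
Line 2: ['stone', 'window', 'no'] (min_width=15, slack=0)
Line 3: ['no', 'book', 'version'] (min_width=15, slack=0)
Line 4: ['plane', 'were', 'old'] (min_width=14, slack=1)
Line 5: ['bean'] (min_width=4, slack=11)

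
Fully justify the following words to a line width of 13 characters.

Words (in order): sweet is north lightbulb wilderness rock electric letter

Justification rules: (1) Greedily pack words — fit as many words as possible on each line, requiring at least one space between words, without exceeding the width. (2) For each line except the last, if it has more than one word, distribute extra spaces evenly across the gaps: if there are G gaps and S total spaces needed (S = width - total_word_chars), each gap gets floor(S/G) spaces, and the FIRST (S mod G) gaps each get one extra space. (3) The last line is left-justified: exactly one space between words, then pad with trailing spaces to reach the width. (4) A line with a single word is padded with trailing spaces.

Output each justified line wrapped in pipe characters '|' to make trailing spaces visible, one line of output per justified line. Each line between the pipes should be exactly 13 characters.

Answer: |sweet      is|
|north        |
|lightbulb    |
|wilderness   |
|rock electric|
|letter       |

Derivation:
Line 1: ['sweet', 'is'] (min_width=8, slack=5)
Line 2: ['north'] (min_width=5, slack=8)
Line 3: ['lightbulb'] (min_width=9, slack=4)
Line 4: ['wilderness'] (min_width=10, slack=3)
Line 5: ['rock', 'electric'] (min_width=13, slack=0)
Line 6: ['letter'] (min_width=6, slack=7)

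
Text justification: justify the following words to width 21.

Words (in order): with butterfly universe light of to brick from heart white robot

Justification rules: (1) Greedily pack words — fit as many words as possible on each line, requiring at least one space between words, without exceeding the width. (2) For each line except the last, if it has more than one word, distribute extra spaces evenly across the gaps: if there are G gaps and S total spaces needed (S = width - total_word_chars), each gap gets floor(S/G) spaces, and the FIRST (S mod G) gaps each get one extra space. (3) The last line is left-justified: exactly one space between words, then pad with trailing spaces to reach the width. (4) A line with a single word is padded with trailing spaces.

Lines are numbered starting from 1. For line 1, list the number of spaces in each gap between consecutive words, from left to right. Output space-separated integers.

Line 1: ['with', 'butterfly'] (min_width=14, slack=7)
Line 2: ['universe', 'light', 'of', 'to'] (min_width=20, slack=1)
Line 3: ['brick', 'from', 'heart'] (min_width=16, slack=5)
Line 4: ['white', 'robot'] (min_width=11, slack=10)

Answer: 8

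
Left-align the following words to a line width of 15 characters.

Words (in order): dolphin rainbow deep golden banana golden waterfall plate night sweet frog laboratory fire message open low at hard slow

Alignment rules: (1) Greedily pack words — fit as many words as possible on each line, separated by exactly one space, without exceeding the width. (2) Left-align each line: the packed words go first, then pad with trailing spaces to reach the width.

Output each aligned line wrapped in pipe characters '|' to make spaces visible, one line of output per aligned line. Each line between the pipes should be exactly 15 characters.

Line 1: ['dolphin', 'rainbow'] (min_width=15, slack=0)
Line 2: ['deep', 'golden'] (min_width=11, slack=4)
Line 3: ['banana', 'golden'] (min_width=13, slack=2)
Line 4: ['waterfall', 'plate'] (min_width=15, slack=0)
Line 5: ['night', 'sweet'] (min_width=11, slack=4)
Line 6: ['frog', 'laboratory'] (min_width=15, slack=0)
Line 7: ['fire', 'message'] (min_width=12, slack=3)
Line 8: ['open', 'low', 'at'] (min_width=11, slack=4)
Line 9: ['hard', 'slow'] (min_width=9, slack=6)

Answer: |dolphin rainbow|
|deep golden    |
|banana golden  |
|waterfall plate|
|night sweet    |
|frog laboratory|
|fire message   |
|open low at    |
|hard slow      |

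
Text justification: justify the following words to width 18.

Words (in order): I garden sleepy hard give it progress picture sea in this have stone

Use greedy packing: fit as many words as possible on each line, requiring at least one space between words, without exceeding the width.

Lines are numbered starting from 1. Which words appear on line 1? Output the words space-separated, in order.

Line 1: ['I', 'garden', 'sleepy'] (min_width=15, slack=3)
Line 2: ['hard', 'give', 'it'] (min_width=12, slack=6)
Line 3: ['progress', 'picture'] (min_width=16, slack=2)
Line 4: ['sea', 'in', 'this', 'have'] (min_width=16, slack=2)
Line 5: ['stone'] (min_width=5, slack=13)

Answer: I garden sleepy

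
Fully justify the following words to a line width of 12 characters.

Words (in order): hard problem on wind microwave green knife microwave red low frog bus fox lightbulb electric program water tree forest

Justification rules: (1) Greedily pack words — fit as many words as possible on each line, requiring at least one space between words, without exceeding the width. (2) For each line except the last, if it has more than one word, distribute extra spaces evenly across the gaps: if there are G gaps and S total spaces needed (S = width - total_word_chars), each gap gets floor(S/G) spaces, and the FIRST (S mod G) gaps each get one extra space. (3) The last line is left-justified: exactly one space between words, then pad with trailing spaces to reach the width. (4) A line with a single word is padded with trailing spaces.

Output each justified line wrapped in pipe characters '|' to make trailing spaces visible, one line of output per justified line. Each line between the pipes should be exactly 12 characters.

Answer: |hard problem|
|on      wind|
|microwave   |
|green  knife|
|microwave   |
|red low frog|
|bus      fox|
|lightbulb   |
|electric    |
|program     |
|water   tree|
|forest      |

Derivation:
Line 1: ['hard', 'problem'] (min_width=12, slack=0)
Line 2: ['on', 'wind'] (min_width=7, slack=5)
Line 3: ['microwave'] (min_width=9, slack=3)
Line 4: ['green', 'knife'] (min_width=11, slack=1)
Line 5: ['microwave'] (min_width=9, slack=3)
Line 6: ['red', 'low', 'frog'] (min_width=12, slack=0)
Line 7: ['bus', 'fox'] (min_width=7, slack=5)
Line 8: ['lightbulb'] (min_width=9, slack=3)
Line 9: ['electric'] (min_width=8, slack=4)
Line 10: ['program'] (min_width=7, slack=5)
Line 11: ['water', 'tree'] (min_width=10, slack=2)
Line 12: ['forest'] (min_width=6, slack=6)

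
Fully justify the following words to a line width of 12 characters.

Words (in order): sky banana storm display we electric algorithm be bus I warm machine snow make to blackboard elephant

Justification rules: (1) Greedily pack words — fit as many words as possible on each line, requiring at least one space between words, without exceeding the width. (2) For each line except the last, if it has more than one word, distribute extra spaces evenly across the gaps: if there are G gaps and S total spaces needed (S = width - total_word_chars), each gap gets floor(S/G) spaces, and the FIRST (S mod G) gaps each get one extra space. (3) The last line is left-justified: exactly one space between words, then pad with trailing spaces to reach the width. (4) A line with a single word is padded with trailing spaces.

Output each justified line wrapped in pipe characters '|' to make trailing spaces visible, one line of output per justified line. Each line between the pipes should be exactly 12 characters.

Answer: |sky   banana|
|storm       |
|display   we|
|electric    |
|algorithm be|
|bus  I  warm|
|machine snow|
|make      to|
|blackboard  |
|elephant    |

Derivation:
Line 1: ['sky', 'banana'] (min_width=10, slack=2)
Line 2: ['storm'] (min_width=5, slack=7)
Line 3: ['display', 'we'] (min_width=10, slack=2)
Line 4: ['electric'] (min_width=8, slack=4)
Line 5: ['algorithm', 'be'] (min_width=12, slack=0)
Line 6: ['bus', 'I', 'warm'] (min_width=10, slack=2)
Line 7: ['machine', 'snow'] (min_width=12, slack=0)
Line 8: ['make', 'to'] (min_width=7, slack=5)
Line 9: ['blackboard'] (min_width=10, slack=2)
Line 10: ['elephant'] (min_width=8, slack=4)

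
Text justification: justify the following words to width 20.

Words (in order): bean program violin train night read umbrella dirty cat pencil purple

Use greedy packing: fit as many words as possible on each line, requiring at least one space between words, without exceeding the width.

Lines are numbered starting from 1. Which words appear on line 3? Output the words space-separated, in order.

Answer: umbrella dirty cat

Derivation:
Line 1: ['bean', 'program', 'violin'] (min_width=19, slack=1)
Line 2: ['train', 'night', 'read'] (min_width=16, slack=4)
Line 3: ['umbrella', 'dirty', 'cat'] (min_width=18, slack=2)
Line 4: ['pencil', 'purple'] (min_width=13, slack=7)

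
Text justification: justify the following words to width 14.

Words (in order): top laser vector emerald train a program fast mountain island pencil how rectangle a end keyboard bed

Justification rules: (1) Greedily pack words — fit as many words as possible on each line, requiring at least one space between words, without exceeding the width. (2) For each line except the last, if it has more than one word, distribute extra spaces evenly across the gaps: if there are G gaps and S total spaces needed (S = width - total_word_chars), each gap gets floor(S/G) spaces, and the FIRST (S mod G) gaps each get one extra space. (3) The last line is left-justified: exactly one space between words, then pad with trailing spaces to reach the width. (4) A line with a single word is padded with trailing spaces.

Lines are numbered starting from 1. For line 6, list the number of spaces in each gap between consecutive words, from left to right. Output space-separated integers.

Answer: 2

Derivation:
Line 1: ['top', 'laser'] (min_width=9, slack=5)
Line 2: ['vector', 'emerald'] (min_width=14, slack=0)
Line 3: ['train', 'a'] (min_width=7, slack=7)
Line 4: ['program', 'fast'] (min_width=12, slack=2)
Line 5: ['mountain'] (min_width=8, slack=6)
Line 6: ['island', 'pencil'] (min_width=13, slack=1)
Line 7: ['how', 'rectangle'] (min_width=13, slack=1)
Line 8: ['a', 'end', 'keyboard'] (min_width=14, slack=0)
Line 9: ['bed'] (min_width=3, slack=11)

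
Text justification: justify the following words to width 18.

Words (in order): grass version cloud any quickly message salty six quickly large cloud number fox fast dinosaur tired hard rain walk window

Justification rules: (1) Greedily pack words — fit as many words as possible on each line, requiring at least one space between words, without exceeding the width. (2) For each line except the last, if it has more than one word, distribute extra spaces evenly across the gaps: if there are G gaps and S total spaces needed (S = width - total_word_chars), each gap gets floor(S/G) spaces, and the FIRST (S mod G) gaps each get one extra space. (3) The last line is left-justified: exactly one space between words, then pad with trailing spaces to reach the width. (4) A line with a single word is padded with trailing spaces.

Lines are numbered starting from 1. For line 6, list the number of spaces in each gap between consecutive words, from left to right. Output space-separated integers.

Line 1: ['grass', 'version'] (min_width=13, slack=5)
Line 2: ['cloud', 'any', 'quickly'] (min_width=17, slack=1)
Line 3: ['message', 'salty', 'six'] (min_width=17, slack=1)
Line 4: ['quickly', 'large'] (min_width=13, slack=5)
Line 5: ['cloud', 'number', 'fox'] (min_width=16, slack=2)
Line 6: ['fast', 'dinosaur'] (min_width=13, slack=5)
Line 7: ['tired', 'hard', 'rain'] (min_width=15, slack=3)
Line 8: ['walk', 'window'] (min_width=11, slack=7)

Answer: 6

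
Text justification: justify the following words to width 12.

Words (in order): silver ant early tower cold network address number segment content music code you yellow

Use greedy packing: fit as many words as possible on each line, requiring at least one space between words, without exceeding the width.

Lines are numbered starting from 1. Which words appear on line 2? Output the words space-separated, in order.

Answer: early tower

Derivation:
Line 1: ['silver', 'ant'] (min_width=10, slack=2)
Line 2: ['early', 'tower'] (min_width=11, slack=1)
Line 3: ['cold', 'network'] (min_width=12, slack=0)
Line 4: ['address'] (min_width=7, slack=5)
Line 5: ['number'] (min_width=6, slack=6)
Line 6: ['segment'] (min_width=7, slack=5)
Line 7: ['content'] (min_width=7, slack=5)
Line 8: ['music', 'code'] (min_width=10, slack=2)
Line 9: ['you', 'yellow'] (min_width=10, slack=2)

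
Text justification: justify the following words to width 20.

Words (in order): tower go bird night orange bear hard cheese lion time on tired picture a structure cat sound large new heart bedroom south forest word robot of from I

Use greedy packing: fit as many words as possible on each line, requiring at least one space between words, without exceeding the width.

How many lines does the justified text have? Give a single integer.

Line 1: ['tower', 'go', 'bird', 'night'] (min_width=19, slack=1)
Line 2: ['orange', 'bear', 'hard'] (min_width=16, slack=4)
Line 3: ['cheese', 'lion', 'time', 'on'] (min_width=19, slack=1)
Line 4: ['tired', 'picture', 'a'] (min_width=15, slack=5)
Line 5: ['structure', 'cat', 'sound'] (min_width=19, slack=1)
Line 6: ['large', 'new', 'heart'] (min_width=15, slack=5)
Line 7: ['bedroom', 'south', 'forest'] (min_width=20, slack=0)
Line 8: ['word', 'robot', 'of', 'from', 'I'] (min_width=20, slack=0)
Total lines: 8

Answer: 8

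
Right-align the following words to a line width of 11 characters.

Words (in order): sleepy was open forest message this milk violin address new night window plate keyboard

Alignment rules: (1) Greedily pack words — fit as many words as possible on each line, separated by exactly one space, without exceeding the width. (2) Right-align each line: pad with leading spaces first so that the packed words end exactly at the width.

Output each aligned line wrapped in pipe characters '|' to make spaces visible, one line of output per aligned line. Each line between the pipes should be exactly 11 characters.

Line 1: ['sleepy', 'was'] (min_width=10, slack=1)
Line 2: ['open', 'forest'] (min_width=11, slack=0)
Line 3: ['message'] (min_width=7, slack=4)
Line 4: ['this', 'milk'] (min_width=9, slack=2)
Line 5: ['violin'] (min_width=6, slack=5)
Line 6: ['address', 'new'] (min_width=11, slack=0)
Line 7: ['night'] (min_width=5, slack=6)
Line 8: ['window'] (min_width=6, slack=5)
Line 9: ['plate'] (min_width=5, slack=6)
Line 10: ['keyboard'] (min_width=8, slack=3)

Answer: | sleepy was|
|open forest|
|    message|
|  this milk|
|     violin|
|address new|
|      night|
|     window|
|      plate|
|   keyboard|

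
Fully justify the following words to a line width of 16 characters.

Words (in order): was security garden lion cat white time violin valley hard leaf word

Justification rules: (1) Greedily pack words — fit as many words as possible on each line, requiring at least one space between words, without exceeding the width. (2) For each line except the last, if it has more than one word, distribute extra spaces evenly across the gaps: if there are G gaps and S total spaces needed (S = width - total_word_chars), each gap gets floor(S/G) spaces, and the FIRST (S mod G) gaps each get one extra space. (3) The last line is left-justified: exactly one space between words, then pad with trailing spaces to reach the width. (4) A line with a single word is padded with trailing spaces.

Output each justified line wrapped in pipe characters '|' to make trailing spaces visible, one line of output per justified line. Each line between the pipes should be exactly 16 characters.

Line 1: ['was', 'security'] (min_width=12, slack=4)
Line 2: ['garden', 'lion', 'cat'] (min_width=15, slack=1)
Line 3: ['white', 'time'] (min_width=10, slack=6)
Line 4: ['violin', 'valley'] (min_width=13, slack=3)
Line 5: ['hard', 'leaf', 'word'] (min_width=14, slack=2)

Answer: |was     security|
|garden  lion cat|
|white       time|
|violin    valley|
|hard leaf word  |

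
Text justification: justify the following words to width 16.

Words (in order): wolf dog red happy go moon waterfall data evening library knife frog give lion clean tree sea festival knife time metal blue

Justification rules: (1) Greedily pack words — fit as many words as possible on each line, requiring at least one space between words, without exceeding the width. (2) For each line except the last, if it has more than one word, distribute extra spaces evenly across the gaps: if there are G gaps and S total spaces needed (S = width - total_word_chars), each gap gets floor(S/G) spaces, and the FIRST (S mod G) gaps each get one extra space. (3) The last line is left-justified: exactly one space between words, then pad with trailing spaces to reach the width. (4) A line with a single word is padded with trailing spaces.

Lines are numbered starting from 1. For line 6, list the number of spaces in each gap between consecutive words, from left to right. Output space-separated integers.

Line 1: ['wolf', 'dog', 'red'] (min_width=12, slack=4)
Line 2: ['happy', 'go', 'moon'] (min_width=13, slack=3)
Line 3: ['waterfall', 'data'] (min_width=14, slack=2)
Line 4: ['evening', 'library'] (min_width=15, slack=1)
Line 5: ['knife', 'frog', 'give'] (min_width=15, slack=1)
Line 6: ['lion', 'clean', 'tree'] (min_width=15, slack=1)
Line 7: ['sea', 'festival'] (min_width=12, slack=4)
Line 8: ['knife', 'time', 'metal'] (min_width=16, slack=0)
Line 9: ['blue'] (min_width=4, slack=12)

Answer: 2 1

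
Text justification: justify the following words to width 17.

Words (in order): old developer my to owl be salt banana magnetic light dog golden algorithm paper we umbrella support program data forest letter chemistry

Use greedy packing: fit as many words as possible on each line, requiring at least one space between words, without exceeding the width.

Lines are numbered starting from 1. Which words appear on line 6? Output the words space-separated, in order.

Answer: we umbrella

Derivation:
Line 1: ['old', 'developer', 'my'] (min_width=16, slack=1)
Line 2: ['to', 'owl', 'be', 'salt'] (min_width=14, slack=3)
Line 3: ['banana', 'magnetic'] (min_width=15, slack=2)
Line 4: ['light', 'dog', 'golden'] (min_width=16, slack=1)
Line 5: ['algorithm', 'paper'] (min_width=15, slack=2)
Line 6: ['we', 'umbrella'] (min_width=11, slack=6)
Line 7: ['support', 'program'] (min_width=15, slack=2)
Line 8: ['data', 'forest'] (min_width=11, slack=6)
Line 9: ['letter', 'chemistry'] (min_width=16, slack=1)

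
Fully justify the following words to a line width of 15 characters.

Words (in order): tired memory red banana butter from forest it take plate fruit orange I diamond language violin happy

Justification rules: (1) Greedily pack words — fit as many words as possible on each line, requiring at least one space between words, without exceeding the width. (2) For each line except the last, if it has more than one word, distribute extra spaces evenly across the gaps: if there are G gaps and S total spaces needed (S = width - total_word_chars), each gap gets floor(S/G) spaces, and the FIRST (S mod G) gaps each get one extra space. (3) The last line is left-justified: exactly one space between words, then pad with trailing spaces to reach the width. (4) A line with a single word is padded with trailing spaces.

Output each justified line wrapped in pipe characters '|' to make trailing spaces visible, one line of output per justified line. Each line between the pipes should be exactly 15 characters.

Answer: |tired    memory|
|red      banana|
|butter     from|
|forest  it take|
|plate     fruit|
|orange        I|
|diamond        |
|language violin|
|happy          |

Derivation:
Line 1: ['tired', 'memory'] (min_width=12, slack=3)
Line 2: ['red', 'banana'] (min_width=10, slack=5)
Line 3: ['butter', 'from'] (min_width=11, slack=4)
Line 4: ['forest', 'it', 'take'] (min_width=14, slack=1)
Line 5: ['plate', 'fruit'] (min_width=11, slack=4)
Line 6: ['orange', 'I'] (min_width=8, slack=7)
Line 7: ['diamond'] (min_width=7, slack=8)
Line 8: ['language', 'violin'] (min_width=15, slack=0)
Line 9: ['happy'] (min_width=5, slack=10)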